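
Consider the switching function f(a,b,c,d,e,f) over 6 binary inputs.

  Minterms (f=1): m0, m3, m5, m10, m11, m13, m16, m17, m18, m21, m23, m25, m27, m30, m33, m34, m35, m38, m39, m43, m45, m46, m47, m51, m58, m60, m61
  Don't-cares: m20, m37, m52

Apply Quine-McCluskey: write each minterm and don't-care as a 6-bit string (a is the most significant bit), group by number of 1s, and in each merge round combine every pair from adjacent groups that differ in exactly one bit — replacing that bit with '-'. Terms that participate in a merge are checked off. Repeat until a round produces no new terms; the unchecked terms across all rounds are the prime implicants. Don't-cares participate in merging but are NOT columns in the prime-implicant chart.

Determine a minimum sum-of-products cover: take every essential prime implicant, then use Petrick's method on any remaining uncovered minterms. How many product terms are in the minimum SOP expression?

15

[col 0] 000000*, 000011*, 000101*, 001010*, 001011*, 001101*, 010000*, 010001*, 010010*, 010100*, 010101*, 010111*, 011001*, 011011*, 011110, 100001*, 100010*, 100011*, 100101*, 100110*, 100111*, 101011*, 101101*, 101110*, 101111*, 110011*, 110100*, 111010, 111100*, 111101*
[col 1] -00011*, -00101*, -01011*, -01101*, -10100, 0-0000, 0-0101, 0-1011, 00-011*, 00-101*, 00101-, 01-001, 010-00*, 010-01*, 0100-0, 01000-*, 0101-1, 01010-*, 0110-1, 1-0011, 1-1101, 10-011*, 10-101*, 10-110*, 10-111*, 100-01*, 100-10*, 100-11*, 1000-1*, 10001-*, 1001-1*, 10011-*, 101-11*, 1011-1*, 10111-*, 11-100, 11110-
[col 2] -0-011, -0-101, 010-0-, 10--11, 10-1-1, 10-11-, 100--1, 100-1-
Prime implicants: -0-011, -0-101, -10100, 0-0000, 0-0101, 0-1011, 00101-, 01-001, 010-0-, 0100-0, 0101-1, 0110-1, 011110, 1-0011, 1-1101, 10--11, 10-1-1, 10-11-, 100--1, 100-1-, 11-100, 111010, 11110-
PI chart (minterm → PIs covering it):
  0 | 0-0000  (sole → essential)
  3 | -0-011  (sole → essential)
  5 | -0-101,0-0101
  10 | 00101-  (sole → essential)
  11 | -0-011,0-1011,00101-
  13 | -0-101  (sole → essential)
  16 | 0-0000,010-0-,0100-0
  17 | 01-001,010-0-
  18 | 0100-0  (sole → essential)
  21 | 0-0101,010-0-,0101-1
  23 | 0101-1  (sole → essential)
  25 | 01-001,0110-1
  27 | 0-1011,0110-1
  30 | 011110  (sole → essential)
  33 | 100--1  (sole → essential)
  34 | 100-1-  (sole → essential)
  35 | -0-011,1-0011,10--11,100--1,100-1-
  38 | 10-11-,100-1-
  39 | 10--11,10-1-1,10-11-,100--1,100-1-
  43 | -0-011,10--11
  45 | -0-101,1-1101,10-1-1
  46 | 10-11-  (sole → essential)
  47 | 10--11,10-1-1,10-11-
  51 | 1-0011  (sole → essential)
  58 | 111010  (sole → essential)
  60 | 11-100,11110-
  61 | 1-1101,11110-
Essential prime implicants: -0-011, -0-101, 0-0000, 00101-, 0100-0, 0101-1, 011110, 1-0011, 10-11-, 100--1, 100-1-, 111010
Petrick residual → 0-1011, 01-001, 11110-
Minimum SOP uses 15 PIs: b'd'ef + b'de'f + a'c'd'e'f' + a'cd'ef + a'b'cd'e + a'bd'e'f + a'bc'd'f' + a'bc'df + a'bcdef' + ac'd'ef + ab'de + ab'c'f + ab'c'e + abcd'ef' + abcde'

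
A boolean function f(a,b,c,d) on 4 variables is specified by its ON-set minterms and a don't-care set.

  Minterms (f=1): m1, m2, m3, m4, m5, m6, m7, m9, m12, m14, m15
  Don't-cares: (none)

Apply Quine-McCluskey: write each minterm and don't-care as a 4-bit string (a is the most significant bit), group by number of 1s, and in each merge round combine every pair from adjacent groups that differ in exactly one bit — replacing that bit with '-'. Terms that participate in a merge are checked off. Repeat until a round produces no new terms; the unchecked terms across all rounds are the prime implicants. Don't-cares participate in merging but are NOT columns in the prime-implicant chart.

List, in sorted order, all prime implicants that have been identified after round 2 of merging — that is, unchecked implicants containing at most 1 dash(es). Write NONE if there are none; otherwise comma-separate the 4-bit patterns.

Round 0: 0001✓ 0010✓ 0011✓ 0100✓ 0101✓ 0110✓ 0111✓ 1001✓ 1100✓ 1110✓ 1111✓
Round 1: -001 -100✓ -110✓ -111✓ 0-01✓ 0-10✓ 0-11✓ 00-1✓ 001-✓ 01-0✓ 01-1✓ 010-✓ 011-✓ 11-0✓ 111-✓
Round 2: -1-0 -11- 0--1 0-1- 01--
PIs = {-001, -1-0, -11-, 0--1, 0-1-, 01--}

-001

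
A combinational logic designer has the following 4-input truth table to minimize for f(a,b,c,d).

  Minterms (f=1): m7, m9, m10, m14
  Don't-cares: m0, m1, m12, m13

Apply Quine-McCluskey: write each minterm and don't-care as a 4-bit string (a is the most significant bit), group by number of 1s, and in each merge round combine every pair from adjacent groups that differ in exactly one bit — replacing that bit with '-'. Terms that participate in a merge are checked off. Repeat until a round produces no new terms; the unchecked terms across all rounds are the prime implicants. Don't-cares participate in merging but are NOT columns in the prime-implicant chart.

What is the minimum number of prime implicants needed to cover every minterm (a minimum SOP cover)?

size-2^0 implicants → 0000(✓)  0001(✓)  0111  1001(✓)  1010(✓)  1100(✓)  1101(✓)  1110(✓)
size-2^1 implicants → -001  000-  1-01  1-10  11-0  110-
Unchecked terms (primes): -001, 000-, 0111, 1-01, 1-10, 11-0, 110-
Minterm coverage:
  m7 ⊆ 0111 [E]
  m9 ⊆ -001,1-01
  m10 ⊆ 1-10 [E]
  m14 ⊆ 1-10,11-0
E = {0111, 1-10}
Petrick residual → -001
Cover = b'c'd + a'bcd + acd'  |cover|=3

3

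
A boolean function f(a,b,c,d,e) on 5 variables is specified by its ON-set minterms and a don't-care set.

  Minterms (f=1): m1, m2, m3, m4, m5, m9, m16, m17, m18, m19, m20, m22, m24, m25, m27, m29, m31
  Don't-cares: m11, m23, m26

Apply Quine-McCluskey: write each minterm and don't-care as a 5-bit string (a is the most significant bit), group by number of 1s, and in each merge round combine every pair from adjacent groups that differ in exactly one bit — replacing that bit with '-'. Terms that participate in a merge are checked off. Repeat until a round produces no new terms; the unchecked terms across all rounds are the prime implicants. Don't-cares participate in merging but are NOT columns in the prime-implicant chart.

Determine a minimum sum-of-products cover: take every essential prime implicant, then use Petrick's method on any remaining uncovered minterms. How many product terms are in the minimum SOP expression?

[col 0] 00001*, 00010*, 00011*, 00100*, 00101*, 01001*, 01011*, 10000*, 10001*, 10010*, 10011*, 10100*, 10110*, 10111*, 11000*, 11001*, 11010*, 11011*, 11101*, 11111*
[col 1] -0001*, -0010*, -0011*, -0100, -1001*, -1011*, 0-001*, 0-011*, 00-01, 000-1*, 0001-*, 0010-, 010-1*, 1-000*, 1-001*, 1-010*, 1-011*, 1-111*, 10-00*, 10-10*, 10-11*, 100-0*, 100-1*, 1000-*, 1001-*, 101-0*, 1011-*, 11-01*, 11-11*, 110-0*, 110-1*, 1100-*, 1101-*, 111-1*
[col 2] --001*, --011*, -00-1*, -001-, -10-1*, 0-0-1*, 1--11, 1-0-0*, 1-0-1*, 1-00-*, 1-01-*, 10--0, 10-1-, 100--*, 11--1, 110--*
[col 3] --0-1, 1-0--
Prime implicants: --0-1, -001-, -0100, 00-01, 0010-, 1--11, 1-0--, 10--0, 10-1-, 11--1
PI chart (minterm → PIs covering it):
  1 | --0-1,00-01
  2 | -001-  (sole → essential)
  3 | --0-1,-001-
  4 | -0100,0010-
  5 | 00-01,0010-
  9 | --0-1  (sole → essential)
  16 | 1-0--,10--0
  17 | --0-1,1-0--
  18 | -001-,1-0--,10--0,10-1-
  19 | --0-1,-001-,1--11,1-0--,10-1-
  20 | -0100,10--0
  22 | 10--0,10-1-
  24 | 1-0--  (sole → essential)
  25 | --0-1,1-0--,11--1
  27 | --0-1,1--11,1-0--,11--1
  29 | 11--1  (sole → essential)
  31 | 1--11,11--1
Essential prime implicants: --0-1, -001-, 1-0--, 11--1
Petrick residual → 0010-, 10--0
Minimum SOP uses 6 PIs: c'e + b'c'd + a'b'cd' + ac' + ab'e' + abe

6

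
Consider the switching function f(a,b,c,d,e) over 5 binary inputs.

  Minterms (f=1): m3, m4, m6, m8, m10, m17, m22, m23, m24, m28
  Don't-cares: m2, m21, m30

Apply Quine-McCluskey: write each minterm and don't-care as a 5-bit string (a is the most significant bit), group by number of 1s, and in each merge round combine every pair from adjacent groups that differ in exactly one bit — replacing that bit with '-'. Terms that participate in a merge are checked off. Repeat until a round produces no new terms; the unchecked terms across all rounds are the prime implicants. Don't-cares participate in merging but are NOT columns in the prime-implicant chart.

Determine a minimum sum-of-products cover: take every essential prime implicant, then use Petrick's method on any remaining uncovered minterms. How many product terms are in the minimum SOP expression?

6

Round 0: 00010✓ 00011✓ 00100✓ 00110✓ 01000✓ 01010✓ 10001✓ 10101✓ 10110✓ 10111✓ 11000✓ 11100✓ 11110✓
Round 1: -0110 -1000 0-010 00-10 0001- 001-0 010-0 1-110 10-01 101-1 1011- 11-00 111-0
PIs = {-0110, -1000, 0-010, 00-10, 0001-, 001-0, 010-0, 1-110, 10-01, 101-1, 1011-, 11-00, 111-0}
Coverage chart:
  m3: 0001- ←essential
  m4: 001-0 ←essential
  m6: -0110,00-10,001-0
  m8: -1000,010-0
  m10: 0-010,010-0
  m17: 10-01 ←essential
  m22: -0110,1-110,1011-
  m23: 101-1,1011-
  m24: -1000,11-00
  m28: 11-00,111-0
Essential: 0001-, 001-0, 10-01
Petrick residual → 010-0, 1011-, 11-00
Min cover (6 terms): a'b'c'd + a'b'ce' + a'bc'e' + ab'd'e + ab'cd + abd'e'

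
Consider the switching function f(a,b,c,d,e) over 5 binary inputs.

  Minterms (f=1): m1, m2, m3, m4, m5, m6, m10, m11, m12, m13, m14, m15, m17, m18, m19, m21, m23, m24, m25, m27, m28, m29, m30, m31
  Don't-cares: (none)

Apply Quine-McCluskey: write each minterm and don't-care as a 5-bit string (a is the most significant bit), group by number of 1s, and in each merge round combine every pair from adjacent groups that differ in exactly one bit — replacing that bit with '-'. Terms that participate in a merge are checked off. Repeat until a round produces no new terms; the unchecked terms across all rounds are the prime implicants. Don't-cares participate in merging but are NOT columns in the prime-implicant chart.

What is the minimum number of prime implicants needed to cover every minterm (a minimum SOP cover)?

7

size-2^0 implicants → 00001(✓)  00010(✓)  00011(✓)  00100(✓)  00101(✓)  00110(✓)  01010(✓)  01011(✓)  01100(✓)  01101(✓)  01110(✓)  01111(✓)  10001(✓)  10010(✓)  10011(✓)  10101(✓)  10111(✓)  11000(✓)  11001(✓)  11011(✓)  11100(✓)  11101(✓)  11110(✓)  11111(✓)
size-2^1 implicants → -0001(✓)  -0010(✓)  -0011(✓)  -0101(✓)  -1011(✓)  -1100(✓)  -1101(✓)  -1110(✓)  -1111(✓)  0-010(✓)  0-011(✓)  0-100(✓)  0-101(✓)  0-110(✓)  00-01(✓)  00-10(✓)  000-1(✓)  0001-(✓)  001-0(✓)  0010-(✓)  01-10(✓)  01-11(✓)  0101-(✓)  011-0(✓)  011-1(✓)  0110-(✓)  0111-(✓)  1-001(✓)  1-011(✓)  1-101(✓)  1-111(✓)  10-01(✓)  10-11(✓)  100-1(✓)  1001-(✓)  101-1(✓)  11-00(✓)  11-01(✓)  11-11(✓)  110-1(✓)  1100-(✓)  111-0(✓)  111-1(✓)  1110-(✓)  1111-(✓)
size-2^2 implicants → --011  --101  -0-01  -00-1  -001-  -1-11  -11-0(✓)  -11-1(✓)  -110-(✓)  -111-(✓)  0--10  0-01-  0-1-0  0-10-  01-1-  011--(✓)  1--01(✓)  1--11(✓)  1-0-1(✓)  1-1-1(✓)  10--1(✓)  11--1(✓)  11-0-  111--(✓)
size-2^3 implicants → -11--  1---1
Unchecked terms (primes): --011, --101, -0-01, -00-1, -001-, -1-11, -11--, 0--10, 0-01-, 0-1-0, 0-10-, 01-1-, 1---1, 11-0-
Minterm coverage:
  m1 ⊆ -0-01,-00-1
  m2 ⊆ -001-,0--10,0-01-
  m3 ⊆ --011,-00-1,-001-,0-01-
  m4 ⊆ 0-1-0,0-10-
  m5 ⊆ --101,-0-01,0-10-
  m6 ⊆ 0--10,0-1-0
  m10 ⊆ 0--10,0-01-,01-1-
  m11 ⊆ --011,-1-11,0-01-,01-1-
  m12 ⊆ -11--,0-1-0,0-10-
  m13 ⊆ --101,-11--,0-10-
  m14 ⊆ -11--,0--10,0-1-0,01-1-
  m15 ⊆ -1-11,-11--,01-1-
  m17 ⊆ -0-01,-00-1,1---1
  m18 ⊆ -001- [E]
  m19 ⊆ --011,-00-1,-001-,1---1
  m21 ⊆ --101,-0-01,1---1
  m23 ⊆ 1---1 [E]
  m24 ⊆ 11-0- [E]
  m25 ⊆ 1---1,11-0-
  m27 ⊆ --011,-1-11,1---1
  m28 ⊆ -11--,11-0-
  m29 ⊆ --101,-11--,1---1,11-0-
  m30 ⊆ -11-- [E]
  m31 ⊆ -1-11,-11--,1---1
E = {-001-, -11--, 1---1, 11-0-}
Petrick residual → -0-01, 0-01-, 0-1-0
Cover = b'd'e + b'c'd + bc + a'c'd + a'ce' + ae + abd'  |cover|=7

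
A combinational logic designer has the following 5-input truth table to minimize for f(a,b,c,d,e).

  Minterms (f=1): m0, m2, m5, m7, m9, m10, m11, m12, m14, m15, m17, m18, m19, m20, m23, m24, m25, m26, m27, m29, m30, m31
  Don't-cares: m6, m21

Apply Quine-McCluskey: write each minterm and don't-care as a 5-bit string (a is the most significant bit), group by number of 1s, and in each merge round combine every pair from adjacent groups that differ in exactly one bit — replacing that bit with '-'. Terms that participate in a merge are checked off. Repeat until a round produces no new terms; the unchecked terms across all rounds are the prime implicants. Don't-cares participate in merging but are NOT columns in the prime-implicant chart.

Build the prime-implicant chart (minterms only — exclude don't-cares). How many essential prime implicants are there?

size-2^0 implicants → 00000(✓)  00010(✓)  00101(✓)  00110(✓)  00111(✓)  01001(✓)  01010(✓)  01011(✓)  01100(✓)  01110(✓)  01111(✓)  10001(✓)  10010(✓)  10011(✓)  10100(✓)  10101(✓)  10111(✓)  11000(✓)  11001(✓)  11010(✓)  11011(✓)  11101(✓)  11110(✓)  11111(✓)
size-2^1 implicants → -0010(✓)  -0101(✓)  -0111(✓)  -1001(✓)  -1010(✓)  -1011(✓)  -1110(✓)  -1111(✓)  0-010(✓)  0-110(✓)  0-111(✓)  00-10(✓)  000-0  001-1(✓)  0011-(✓)  01-10(✓)  01-11(✓)  010-1(✓)  0101-(✓)  011-0  0111-(✓)  1-001(✓)  1-010(✓)  1-011(✓)  1-101(✓)  1-111(✓)  10-01(✓)  10-11(✓)  100-1(✓)  1001-(✓)  101-1(✓)  1010-  11-01(✓)  11-10(✓)  11-11(✓)  110-0(✓)  110-1(✓)  1100-(✓)  1101-(✓)  111-1(✓)  1111-(✓)
size-2^2 implicants → --010  --111  -01-1  -1-10(✓)  -1-11(✓)  -10-1  -101-(✓)  -111-(✓)  0--10  0-11-  01-1-(✓)  1--01(✓)  1--11(✓)  1-0-1(✓)  1-01-  1-1-1(✓)  10--1(✓)  11--1(✓)  11-1-(✓)  110--
size-2^3 implicants → -1-1-  1---1
Unchecked terms (primes): --010, --111, -01-1, -1-1-, -10-1, 0--10, 0-11-, 000-0, 011-0, 1---1, 1-01-, 1010-, 110--
Minterm coverage:
  m0 ⊆ 000-0 [E]
  m2 ⊆ --010,0--10,000-0
  m5 ⊆ -01-1 [E]
  m7 ⊆ --111,-01-1,0-11-
  m9 ⊆ -10-1 [E]
  m10 ⊆ --010,-1-1-,0--10
  m11 ⊆ -1-1-,-10-1
  m12 ⊆ 011-0 [E]
  m14 ⊆ -1-1-,0--10,0-11-,011-0
  m15 ⊆ --111,-1-1-,0-11-
  m17 ⊆ 1---1 [E]
  m18 ⊆ --010,1-01-
  m19 ⊆ 1---1,1-01-
  m20 ⊆ 1010- [E]
  m23 ⊆ --111,-01-1,1---1
  m24 ⊆ 110-- [E]
  m25 ⊆ -10-1,1---1,110--
  m26 ⊆ --010,-1-1-,1-01-,110--
  m27 ⊆ -1-1-,-10-1,1---1,1-01-,110--
  m29 ⊆ 1---1 [E]
  m30 ⊆ -1-1- [E]
  m31 ⊆ --111,-1-1-,1---1
E = {-01-1, -1-1-, -10-1, 000-0, 011-0, 1---1, 1010-, 110--}

8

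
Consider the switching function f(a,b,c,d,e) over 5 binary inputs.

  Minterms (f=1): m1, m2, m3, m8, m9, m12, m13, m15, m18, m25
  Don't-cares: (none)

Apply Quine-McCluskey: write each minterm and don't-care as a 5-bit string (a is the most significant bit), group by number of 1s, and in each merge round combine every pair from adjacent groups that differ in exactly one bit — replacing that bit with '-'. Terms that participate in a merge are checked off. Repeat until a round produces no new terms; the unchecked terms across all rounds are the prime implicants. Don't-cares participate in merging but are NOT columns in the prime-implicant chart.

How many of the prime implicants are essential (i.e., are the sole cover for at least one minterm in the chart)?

4

Round 0: 00001✓ 00010✓ 00011✓ 01000✓ 01001✓ 01100✓ 01101✓ 01111✓ 10010✓ 11001✓
Round 1: -0010 -1001 0-001 000-1 0001- 01-00✓ 01-01✓ 0100-✓ 011-1 0110-✓
Round 2: 01-0-
PIs = {-0010, -1001, 0-001, 000-1, 0001-, 01-0-, 011-1}
Coverage chart:
  m1: 0-001,000-1
  m2: -0010,0001-
  m3: 000-1,0001-
  m8: 01-0- ←essential
  m9: -1001,0-001,01-0-
  m12: 01-0- ←essential
  m13: 01-0-,011-1
  m15: 011-1 ←essential
  m18: -0010 ←essential
  m25: -1001 ←essential
Essential: -0010, -1001, 01-0-, 011-1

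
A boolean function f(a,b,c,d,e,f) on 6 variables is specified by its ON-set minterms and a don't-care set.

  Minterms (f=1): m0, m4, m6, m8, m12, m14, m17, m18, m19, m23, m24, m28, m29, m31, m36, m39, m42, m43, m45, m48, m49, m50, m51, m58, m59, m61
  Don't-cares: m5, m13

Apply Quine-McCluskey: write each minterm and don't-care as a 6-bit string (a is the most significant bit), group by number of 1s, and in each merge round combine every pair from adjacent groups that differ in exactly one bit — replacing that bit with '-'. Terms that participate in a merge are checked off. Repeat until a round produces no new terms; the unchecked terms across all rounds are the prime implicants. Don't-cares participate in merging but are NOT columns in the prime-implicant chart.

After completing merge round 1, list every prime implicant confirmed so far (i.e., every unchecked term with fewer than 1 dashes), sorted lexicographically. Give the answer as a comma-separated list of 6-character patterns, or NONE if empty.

100111

Round 0: 000000✓ 000100✓ 000101✓ 000110✓ 001000✓ 001100✓ 001101✓ 001110✓ 010001✓ 010010✓ 010011✓ 010111✓ 011000✓ 011100✓ 011101✓ 011111✓ 100100✓ 100111 101010✓ 101011✓ 101101✓ 110000✓ 110001✓ 110010✓ 110011✓ 111010✓ 111011✓ 111101✓
Round 1: -00100 -01101✓ -10001✓ -10010✓ -10011✓ -11101✓ 0-1000✓ 0-1100✓ 0-1101✓ 00-000✓ 00-100✓ 00-101✓ 00-110✓ 000-00✓ 0001-0✓ 00010-✓ 001-00✓ 0011-0✓ 00110-✓ 01-111 010-11 0100-1✓ 01001-✓ 011-00✓ 0111-1 01110-✓ 1-1010✓ 1-1011✓ 1-1101✓ 10101-✓ 11-010✓ 11-011✓ 1100-0✓ 1100-1✓ 11000-✓ 11001-✓ 11101-✓
Round 2: --1101 -100-1 -1001- 0-1-00 0-110- 00--00 00-1-0 00-10- 1-101- 11-01- 1100--
PIs = {--1101, -00100, -100-1, -1001-, 0-1-00, 0-110-, 00--00, 00-1-0, 00-10-, 01-111, 010-11, 0111-1, 1-101-, 100111, 11-01-, 1100--}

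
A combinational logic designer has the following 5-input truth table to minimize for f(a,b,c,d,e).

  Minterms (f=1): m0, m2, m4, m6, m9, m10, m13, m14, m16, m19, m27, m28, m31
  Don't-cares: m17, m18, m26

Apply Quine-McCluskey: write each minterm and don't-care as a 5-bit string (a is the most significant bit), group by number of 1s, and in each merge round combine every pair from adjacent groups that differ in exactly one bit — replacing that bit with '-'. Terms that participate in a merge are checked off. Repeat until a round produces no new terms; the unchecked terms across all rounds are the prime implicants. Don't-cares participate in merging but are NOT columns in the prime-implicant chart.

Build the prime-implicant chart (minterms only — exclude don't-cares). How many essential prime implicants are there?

[col 0] 00000*, 00010*, 00100*, 00110*, 01001*, 01010*, 01101*, 01110*, 10000*, 10001*, 10010*, 10011*, 11010*, 11011*, 11100, 11111*
[col 1] -0000*, -0010*, -1010*, 0-010*, 0-110*, 00-00*, 00-10*, 000-0*, 001-0*, 01-01, 01-10*, 1-010*, 1-011*, 100-0*, 100-1*, 1000-*, 1001-*, 11-11, 1101-*
[col 2] --010, -00-0, 0--10, 00--0, 1-01-, 100--
Prime implicants: --010, -00-0, 0--10, 00--0, 01-01, 1-01-, 100--, 11-11, 11100
PI chart (minterm → PIs covering it):
  0 | -00-0,00--0
  2 | --010,-00-0,0--10,00--0
  4 | 00--0  (sole → essential)
  6 | 0--10,00--0
  9 | 01-01  (sole → essential)
  10 | --010,0--10
  13 | 01-01  (sole → essential)
  14 | 0--10  (sole → essential)
  16 | -00-0,100--
  19 | 1-01-,100--
  27 | 1-01-,11-11
  28 | 11100  (sole → essential)
  31 | 11-11  (sole → essential)
Essential prime implicants: 0--10, 00--0, 01-01, 11-11, 11100

5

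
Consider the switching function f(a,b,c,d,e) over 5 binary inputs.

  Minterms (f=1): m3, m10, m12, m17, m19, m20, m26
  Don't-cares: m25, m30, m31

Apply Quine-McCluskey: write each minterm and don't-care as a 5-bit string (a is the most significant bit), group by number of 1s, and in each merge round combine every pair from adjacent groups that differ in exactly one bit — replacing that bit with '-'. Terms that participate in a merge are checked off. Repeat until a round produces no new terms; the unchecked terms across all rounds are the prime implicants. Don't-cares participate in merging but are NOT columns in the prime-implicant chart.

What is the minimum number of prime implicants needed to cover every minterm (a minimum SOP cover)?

5

[col 0] 00011*, 01010*, 01100, 10001*, 10011*, 10100, 11001*, 11010*, 11110*, 11111*
[col 1] -0011, -1010, 1-001, 100-1, 11-10, 1111-
Prime implicants: -0011, -1010, 01100, 1-001, 100-1, 10100, 11-10, 1111-
PI chart (minterm → PIs covering it):
  3 | -0011  (sole → essential)
  10 | -1010  (sole → essential)
  12 | 01100  (sole → essential)
  17 | 1-001,100-1
  19 | -0011,100-1
  20 | 10100  (sole → essential)
  26 | -1010,11-10
Essential prime implicants: -0011, -1010, 01100, 10100
Petrick residual → 1-001
Minimum SOP uses 5 PIs: b'c'de + bc'de' + a'bcd'e' + ac'd'e + ab'cd'e'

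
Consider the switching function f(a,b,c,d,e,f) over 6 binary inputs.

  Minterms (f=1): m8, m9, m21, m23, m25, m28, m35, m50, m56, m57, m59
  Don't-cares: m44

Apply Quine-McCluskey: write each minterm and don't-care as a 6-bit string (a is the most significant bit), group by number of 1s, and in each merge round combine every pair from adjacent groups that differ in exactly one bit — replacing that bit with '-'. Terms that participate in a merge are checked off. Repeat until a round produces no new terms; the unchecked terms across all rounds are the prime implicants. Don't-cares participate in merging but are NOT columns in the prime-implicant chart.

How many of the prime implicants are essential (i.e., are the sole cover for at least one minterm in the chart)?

7

[col 0] 001000*, 001001*, 010101*, 010111*, 011001*, 011100, 100011, 101100, 110010, 111000*, 111001*, 111011*
[col 1] -11001, 0-1001, 00100-, 0101-1, 1110-1, 11100-
Prime implicants: -11001, 0-1001, 00100-, 0101-1, 011100, 100011, 101100, 110010, 1110-1, 11100-
PI chart (minterm → PIs covering it):
  8 | 00100-  (sole → essential)
  9 | 0-1001,00100-
  21 | 0101-1  (sole → essential)
  23 | 0101-1  (sole → essential)
  25 | -11001,0-1001
  28 | 011100  (sole → essential)
  35 | 100011  (sole → essential)
  50 | 110010  (sole → essential)
  56 | 11100-  (sole → essential)
  57 | -11001,1110-1,11100-
  59 | 1110-1  (sole → essential)
Essential prime implicants: 00100-, 0101-1, 011100, 100011, 110010, 1110-1, 11100-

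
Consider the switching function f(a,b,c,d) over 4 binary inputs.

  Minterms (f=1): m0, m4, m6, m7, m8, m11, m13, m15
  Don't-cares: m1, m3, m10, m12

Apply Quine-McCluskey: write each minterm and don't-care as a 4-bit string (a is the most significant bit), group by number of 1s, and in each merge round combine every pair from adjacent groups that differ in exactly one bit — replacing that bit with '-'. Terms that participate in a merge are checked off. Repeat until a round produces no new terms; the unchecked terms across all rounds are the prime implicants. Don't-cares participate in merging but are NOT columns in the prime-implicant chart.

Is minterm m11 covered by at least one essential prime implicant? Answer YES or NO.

NO

[col 0] 0000*, 0001*, 0011*, 0100*, 0110*, 0111*, 1000*, 1010*, 1011*, 1100*, 1101*, 1111*
[col 1] -000*, -011*, -100*, -111*, 0-00*, 0-11*, 00-1, 000-, 01-0, 011-, 1-00*, 1-11*, 10-0, 101-, 11-1, 110-
[col 2] --00, --11
Prime implicants: --00, --11, 00-1, 000-, 01-0, 011-, 10-0, 101-, 11-1, 110-
PI chart (minterm → PIs covering it):
  0 | --00,000-
  4 | --00,01-0
  6 | 01-0,011-
  7 | --11,011-
  8 | --00,10-0
  11 | --11,101-
  13 | 11-1,110-
  15 | --11,11-1
(no essential prime implicants)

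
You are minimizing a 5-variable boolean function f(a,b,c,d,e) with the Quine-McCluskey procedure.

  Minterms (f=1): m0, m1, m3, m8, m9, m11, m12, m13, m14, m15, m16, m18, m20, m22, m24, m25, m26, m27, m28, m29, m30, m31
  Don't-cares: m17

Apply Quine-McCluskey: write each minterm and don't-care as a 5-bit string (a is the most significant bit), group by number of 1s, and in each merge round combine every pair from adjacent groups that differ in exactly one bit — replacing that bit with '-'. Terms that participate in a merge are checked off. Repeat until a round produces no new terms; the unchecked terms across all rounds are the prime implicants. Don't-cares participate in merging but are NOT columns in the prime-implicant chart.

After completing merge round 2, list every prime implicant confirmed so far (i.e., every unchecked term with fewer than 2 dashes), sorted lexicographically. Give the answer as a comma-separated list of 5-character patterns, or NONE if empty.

NONE

[col 0] 00000*, 00001*, 00011*, 01000*, 01001*, 01011*, 01100*, 01101*, 01110*, 01111*, 10000*, 10001*, 10010*, 10100*, 10110*, 11000*, 11001*, 11010*, 11011*, 11100*, 11101*, 11110*, 11111*
[col 1] -0000*, -0001*, -1000*, -1001*, -1011*, -1100*, -1101*, -1110*, -1111*, 0-000*, 0-001*, 0-011*, 000-1*, 0000-*, 01-00*, 01-01*, 01-11*, 010-1*, 0100-*, 011-0*, 011-1*, 0110-*, 0111-*, 1-000*, 1-001*, 1-010*, 1-100*, 1-110*, 10-00*, 10-10*, 100-0*, 1000-*, 101-0*, 11-00*, 11-01*, 11-10*, 11-11*, 110-0*, 110-1*, 1100-*, 1101-*, 111-0*, 111-1*, 1110-*, 1111-*
[col 2] --000*, --001*, -000-*, -1-00*, -1-01*, -1-11*, -10-1*, -100-*, -11-0*, -11-1*, -110-*, -111-*, 0-0-1, 0-00-*, 01--1*, 01-0-*, 011--*, 1--00*, 1--10*, 1-0-0*, 1-00-*, 1-1-0*, 10--0*, 11--0*, 11--1*, 11-0-*, 11-1-*, 110--*, 111--*
[col 3] --00-, -1--1, -1-0-, -11--, 1---0, 11---
Prime implicants: --00-, -1--1, -1-0-, -11--, 0-0-1, 1---0, 11---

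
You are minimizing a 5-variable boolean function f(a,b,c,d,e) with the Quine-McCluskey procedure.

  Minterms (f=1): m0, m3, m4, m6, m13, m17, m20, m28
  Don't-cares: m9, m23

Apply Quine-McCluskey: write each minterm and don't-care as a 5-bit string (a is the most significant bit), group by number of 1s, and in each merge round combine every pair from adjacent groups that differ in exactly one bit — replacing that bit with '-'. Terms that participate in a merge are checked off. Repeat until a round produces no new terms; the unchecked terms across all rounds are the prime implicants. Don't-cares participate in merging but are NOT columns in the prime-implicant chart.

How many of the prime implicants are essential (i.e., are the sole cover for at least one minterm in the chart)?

6

size-2^0 implicants → 00000(✓)  00011  00100(✓)  00110(✓)  01001(✓)  01101(✓)  10001  10100(✓)  10111  11100(✓)
size-2^1 implicants → -0100  00-00  001-0  01-01  1-100
Unchecked terms (primes): -0100, 00-00, 00011, 001-0, 01-01, 1-100, 10001, 10111
Minterm coverage:
  m0 ⊆ 00-00 [E]
  m3 ⊆ 00011 [E]
  m4 ⊆ -0100,00-00,001-0
  m6 ⊆ 001-0 [E]
  m13 ⊆ 01-01 [E]
  m17 ⊆ 10001 [E]
  m20 ⊆ -0100,1-100
  m28 ⊆ 1-100 [E]
E = {00-00, 00011, 001-0, 01-01, 1-100, 10001}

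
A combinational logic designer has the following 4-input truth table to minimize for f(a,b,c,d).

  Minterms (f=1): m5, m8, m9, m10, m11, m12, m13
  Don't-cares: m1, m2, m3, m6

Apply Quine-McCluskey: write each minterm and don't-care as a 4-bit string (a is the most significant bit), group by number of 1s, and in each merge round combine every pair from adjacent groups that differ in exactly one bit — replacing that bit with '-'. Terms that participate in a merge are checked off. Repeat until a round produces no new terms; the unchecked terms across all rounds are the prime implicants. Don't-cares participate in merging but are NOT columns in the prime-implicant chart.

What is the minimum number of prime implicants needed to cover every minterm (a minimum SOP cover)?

3

Round 0: 0001✓ 0010✓ 0011✓ 0101✓ 0110✓ 1000✓ 1001✓ 1010✓ 1011✓ 1100✓ 1101✓
Round 1: -001✓ -010✓ -011✓ -101✓ 0-01✓ 0-10 00-1✓ 001-✓ 1-00✓ 1-01✓ 10-0✓ 10-1✓ 100-✓ 101-✓ 110-✓
Round 2: --01 -0-1 -01- 1-0- 10--
PIs = {--01, -0-1, -01-, 0-10, 1-0-, 10--}
Coverage chart:
  m5: --01 ←essential
  m8: 1-0-,10--
  m9: --01,-0-1,1-0-,10--
  m10: -01-,10--
  m11: -0-1,-01-,10--
  m12: 1-0- ←essential
  m13: --01,1-0-
Essential: --01, 1-0-
Petrick residual → -01-
Min cover (3 terms): c'd + b'c + ac'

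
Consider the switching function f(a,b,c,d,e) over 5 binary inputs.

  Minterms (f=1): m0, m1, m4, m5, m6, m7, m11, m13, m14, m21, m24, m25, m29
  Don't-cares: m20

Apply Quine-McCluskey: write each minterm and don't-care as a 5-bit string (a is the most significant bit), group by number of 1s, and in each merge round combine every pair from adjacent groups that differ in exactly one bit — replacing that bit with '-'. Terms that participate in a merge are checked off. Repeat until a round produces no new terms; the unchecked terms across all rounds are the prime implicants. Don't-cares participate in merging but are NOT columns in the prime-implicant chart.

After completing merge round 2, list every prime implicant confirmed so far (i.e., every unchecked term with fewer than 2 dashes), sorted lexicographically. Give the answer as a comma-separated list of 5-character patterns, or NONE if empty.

0-110, 01011, 11-01, 1100-

Round 0: 00000✓ 00001✓ 00100✓ 00101✓ 00110✓ 00111✓ 01011 01101✓ 01110✓ 10100✓ 10101✓ 11000✓ 11001✓ 11101✓
Round 1: -0100✓ -0101✓ -1101✓ 0-101✓ 0-110 00-00✓ 00-01✓ 0000-✓ 001-0✓ 001-1✓ 0010-✓ 0011-✓ 1-101✓ 1010-✓ 11-01 1100-
Round 2: --101 -010- 00-0- 001--
PIs = {--101, -010-, 0-110, 00-0-, 001--, 01011, 11-01, 1100-}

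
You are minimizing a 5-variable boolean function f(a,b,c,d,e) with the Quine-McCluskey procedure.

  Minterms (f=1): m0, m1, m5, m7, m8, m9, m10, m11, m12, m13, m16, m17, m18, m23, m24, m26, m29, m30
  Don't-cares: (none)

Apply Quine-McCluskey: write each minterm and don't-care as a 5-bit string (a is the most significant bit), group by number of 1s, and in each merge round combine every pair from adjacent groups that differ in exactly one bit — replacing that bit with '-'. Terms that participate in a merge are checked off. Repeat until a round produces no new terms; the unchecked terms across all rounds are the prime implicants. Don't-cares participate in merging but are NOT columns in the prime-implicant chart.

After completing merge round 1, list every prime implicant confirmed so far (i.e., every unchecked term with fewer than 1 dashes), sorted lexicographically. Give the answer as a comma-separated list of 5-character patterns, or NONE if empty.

NONE

[col 0] 00000*, 00001*, 00101*, 00111*, 01000*, 01001*, 01010*, 01011*, 01100*, 01101*, 10000*, 10001*, 10010*, 10111*, 11000*, 11010*, 11101*, 11110*
[col 1] -0000*, -0001*, -0111, -1000*, -1010*, -1101, 0-000*, 0-001*, 0-101*, 00-01*, 0000-*, 001-1, 01-00*, 01-01*, 010-0*, 010-1*, 0100-*, 0101-*, 0110-*, 1-000*, 1-010*, 100-0*, 1000-*, 11-10, 110-0*
[col 2] --000, -000-, -10-0, 0--01, 0-00-, 01-0-, 010--, 1-0-0
Prime implicants: --000, -000-, -0111, -10-0, -1101, 0--01, 0-00-, 001-1, 01-0-, 010--, 1-0-0, 11-10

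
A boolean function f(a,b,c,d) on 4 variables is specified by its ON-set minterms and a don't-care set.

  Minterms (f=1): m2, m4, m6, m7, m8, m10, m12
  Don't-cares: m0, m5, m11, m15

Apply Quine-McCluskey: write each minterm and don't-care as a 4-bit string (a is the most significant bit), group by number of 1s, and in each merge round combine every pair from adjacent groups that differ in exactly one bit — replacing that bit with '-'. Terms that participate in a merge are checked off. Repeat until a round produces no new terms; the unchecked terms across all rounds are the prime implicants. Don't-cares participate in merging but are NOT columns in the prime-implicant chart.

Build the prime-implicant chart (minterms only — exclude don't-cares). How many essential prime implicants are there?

1

size-2^0 implicants → 0000(✓)  0010(✓)  0100(✓)  0101(✓)  0110(✓)  0111(✓)  1000(✓)  1010(✓)  1011(✓)  1100(✓)  1111(✓)
size-2^1 implicants → -000(✓)  -010(✓)  -100(✓)  -111  0-00(✓)  0-10(✓)  00-0(✓)  01-0(✓)  01-1(✓)  010-(✓)  011-(✓)  1-00(✓)  1-11  10-0(✓)  101-
size-2^2 implicants → --00  -0-0  0--0  01--
Unchecked terms (primes): --00, -0-0, -111, 0--0, 01--, 1-11, 101-
Minterm coverage:
  m2 ⊆ -0-0,0--0
  m4 ⊆ --00,0--0,01--
  m6 ⊆ 0--0,01--
  m7 ⊆ -111,01--
  m8 ⊆ --00,-0-0
  m10 ⊆ -0-0,101-
  m12 ⊆ --00 [E]
E = {--00}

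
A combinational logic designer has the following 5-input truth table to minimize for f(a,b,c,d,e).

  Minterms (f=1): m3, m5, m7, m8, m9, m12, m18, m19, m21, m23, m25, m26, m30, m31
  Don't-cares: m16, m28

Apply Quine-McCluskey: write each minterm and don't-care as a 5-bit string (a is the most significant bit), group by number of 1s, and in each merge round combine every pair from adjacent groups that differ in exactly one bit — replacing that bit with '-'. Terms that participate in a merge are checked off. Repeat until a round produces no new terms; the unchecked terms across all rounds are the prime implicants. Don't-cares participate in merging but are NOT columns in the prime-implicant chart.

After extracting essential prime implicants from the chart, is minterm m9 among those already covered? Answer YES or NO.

size-2^0 implicants → 00011(✓)  00101(✓)  00111(✓)  01000(✓)  01001(✓)  01100(✓)  10000(✓)  10010(✓)  10011(✓)  10101(✓)  10111(✓)  11001(✓)  11010(✓)  11100(✓)  11110(✓)  11111(✓)
size-2^1 implicants → -0011(✓)  -0101(✓)  -0111(✓)  -1001  -1100  00-11(✓)  001-1(✓)  01-00  0100-  1-010  1-111  10-11(✓)  100-0  1001-  101-1(✓)  11-10  111-0  1111-
size-2^2 implicants → -0-11  -01-1
Unchecked terms (primes): -0-11, -01-1, -1001, -1100, 01-00, 0100-, 1-010, 1-111, 100-0, 1001-, 11-10, 111-0, 1111-
Minterm coverage:
  m3 ⊆ -0-11 [E]
  m5 ⊆ -01-1 [E]
  m7 ⊆ -0-11,-01-1
  m8 ⊆ 01-00,0100-
  m9 ⊆ -1001,0100-
  m12 ⊆ -1100,01-00
  m18 ⊆ 1-010,100-0,1001-
  m19 ⊆ -0-11,1001-
  m21 ⊆ -01-1 [E]
  m23 ⊆ -0-11,-01-1,1-111
  m25 ⊆ -1001 [E]
  m26 ⊆ 1-010,11-10
  m30 ⊆ 11-10,111-0,1111-
  m31 ⊆ 1-111,1111-
E = {-0-11, -01-1, -1001}

YES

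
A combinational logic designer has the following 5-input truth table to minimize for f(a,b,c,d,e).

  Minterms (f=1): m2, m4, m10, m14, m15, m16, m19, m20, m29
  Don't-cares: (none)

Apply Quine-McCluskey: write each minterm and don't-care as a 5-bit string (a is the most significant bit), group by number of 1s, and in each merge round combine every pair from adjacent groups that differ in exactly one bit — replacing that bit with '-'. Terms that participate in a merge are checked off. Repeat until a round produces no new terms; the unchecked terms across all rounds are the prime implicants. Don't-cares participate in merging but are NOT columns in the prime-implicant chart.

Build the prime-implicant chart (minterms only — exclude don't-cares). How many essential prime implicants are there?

size-2^0 implicants → 00010(✓)  00100(✓)  01010(✓)  01110(✓)  01111(✓)  10000(✓)  10011  10100(✓)  11101
size-2^1 implicants → -0100  0-010  01-10  0111-  10-00
Unchecked terms (primes): -0100, 0-010, 01-10, 0111-, 10-00, 10011, 11101
Minterm coverage:
  m2 ⊆ 0-010 [E]
  m4 ⊆ -0100 [E]
  m10 ⊆ 0-010,01-10
  m14 ⊆ 01-10,0111-
  m15 ⊆ 0111- [E]
  m16 ⊆ 10-00 [E]
  m19 ⊆ 10011 [E]
  m20 ⊆ -0100,10-00
  m29 ⊆ 11101 [E]
E = {-0100, 0-010, 0111-, 10-00, 10011, 11101}

6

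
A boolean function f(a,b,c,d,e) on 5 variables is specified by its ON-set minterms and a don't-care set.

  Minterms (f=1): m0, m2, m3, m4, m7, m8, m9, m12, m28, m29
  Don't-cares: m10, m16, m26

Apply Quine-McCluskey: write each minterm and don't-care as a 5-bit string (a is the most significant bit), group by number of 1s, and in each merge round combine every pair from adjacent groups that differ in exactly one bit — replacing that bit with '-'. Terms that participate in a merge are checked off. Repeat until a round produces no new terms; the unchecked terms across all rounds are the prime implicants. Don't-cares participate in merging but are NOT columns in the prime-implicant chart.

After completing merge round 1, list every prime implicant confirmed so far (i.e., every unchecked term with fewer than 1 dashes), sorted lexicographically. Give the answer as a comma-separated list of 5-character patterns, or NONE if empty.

NONE

Round 0: 00000✓ 00010✓ 00011✓ 00100✓ 00111✓ 01000✓ 01001✓ 01010✓ 01100✓ 10000✓ 11010✓ 11100✓ 11101✓
Round 1: -0000 -1010 -1100 0-000✓ 0-010✓ 0-100✓ 00-00✓ 00-11 000-0✓ 0001- 01-00✓ 010-0✓ 0100- 1110-
Round 2: 0--00 0-0-0
PIs = {-0000, -1010, -1100, 0--00, 0-0-0, 00-11, 0001-, 0100-, 1110-}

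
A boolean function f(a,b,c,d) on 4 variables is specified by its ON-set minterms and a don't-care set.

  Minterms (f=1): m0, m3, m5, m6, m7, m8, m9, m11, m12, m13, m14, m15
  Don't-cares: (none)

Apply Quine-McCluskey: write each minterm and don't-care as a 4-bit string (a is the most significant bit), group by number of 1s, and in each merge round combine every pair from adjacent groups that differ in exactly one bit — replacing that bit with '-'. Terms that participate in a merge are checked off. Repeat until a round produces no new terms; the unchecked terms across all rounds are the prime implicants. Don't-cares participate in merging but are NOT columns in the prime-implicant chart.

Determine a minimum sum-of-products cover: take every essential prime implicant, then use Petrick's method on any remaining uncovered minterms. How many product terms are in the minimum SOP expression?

5

Round 0: 0000✓ 0011✓ 0101✓ 0110✓ 0111✓ 1000✓ 1001✓ 1011✓ 1100✓ 1101✓ 1110✓ 1111✓
Round 1: -000 -011✓ -101✓ -110✓ -111✓ 0-11✓ 01-1✓ 011-✓ 1-00✓ 1-01✓ 1-11✓ 10-1✓ 100-✓ 11-0✓ 11-1✓ 110-✓ 111-✓
Round 2: --11 -1-1 -11- 1--1 1-0- 11--
PIs = {--11, -000, -1-1, -11-, 1--1, 1-0-, 11--}
Coverage chart:
  m0: -000 ←essential
  m3: --11 ←essential
  m5: -1-1 ←essential
  m6: -11- ←essential
  m7: --11,-1-1,-11-
  m8: -000,1-0-
  m9: 1--1,1-0-
  m11: --11,1--1
  m12: 1-0-,11--
  m13: -1-1,1--1,1-0-,11--
  m14: -11-,11--
  m15: --11,-1-1,-11-,1--1,11--
Essential: --11, -000, -1-1, -11-
Petrick residual → 1-0-
Min cover (5 terms): cd + b'c'd' + bd + bc + ac'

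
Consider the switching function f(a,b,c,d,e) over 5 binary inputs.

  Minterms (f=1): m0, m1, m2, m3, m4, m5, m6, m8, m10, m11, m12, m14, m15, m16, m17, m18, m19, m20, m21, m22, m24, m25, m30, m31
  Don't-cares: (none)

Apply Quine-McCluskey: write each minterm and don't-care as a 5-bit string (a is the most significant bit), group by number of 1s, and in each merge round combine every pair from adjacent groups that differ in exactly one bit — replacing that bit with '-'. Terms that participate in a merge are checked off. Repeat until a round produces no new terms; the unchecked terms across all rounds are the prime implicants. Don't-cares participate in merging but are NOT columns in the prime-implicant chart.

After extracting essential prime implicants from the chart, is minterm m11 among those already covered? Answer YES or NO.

NO

[col 0] 00000*, 00001*, 00010*, 00011*, 00100*, 00101*, 00110*, 01000*, 01010*, 01011*, 01100*, 01110*, 01111*, 10000*, 10001*, 10010*, 10011*, 10100*, 10101*, 10110*, 11000*, 11001*, 11110*, 11111*
[col 1] -0000*, -0001*, -0010*, -0011*, -0100*, -0101*, -0110*, -1000*, -1110*, -1111*, 0-000*, 0-010*, 0-011*, 0-100*, 0-110*, 00-00*, 00-01*, 00-10*, 000-0*, 000-1*, 0000-*, 0001-*, 001-0*, 0010-*, 01-00*, 01-10*, 01-11*, 010-0*, 0101-*, 011-0*, 0111-*, 1-000*, 1-001*, 1-110*, 10-00*, 10-01*, 10-10*, 100-0*, 100-1*, 1000-*, 1001-*, 101-0*, 1010-*, 1100-*, 1111-*
[col 2] --000, --110, -0-00*, -0-01*, -0-10*, -00-0*, -00-1*, -000-*, -001-*, -01-0*, -010-*, -111-, 0--00*, 0--10*, 0-0-0*, 0-01-, 0-1-0*, 00--0*, 00-0-*, 000--*, 01--0*, 01-1-, 1-00-, 10--0*, 10-0-*, 100--*
[col 3] -0--0, -0-0-, -00--, 0---0
Prime implicants: --000, --110, -0--0, -0-0-, -00--, -111-, 0---0, 0-01-, 01-1-, 1-00-
PI chart (minterm → PIs covering it):
  0 | --000,-0--0,-0-0-,-00--,0---0
  1 | -0-0-,-00--
  2 | -0--0,-00--,0---0,0-01-
  3 | -00--,0-01-
  4 | -0--0,-0-0-,0---0
  5 | -0-0-  (sole → essential)
  6 | --110,-0--0,0---0
  8 | --000,0---0
  10 | 0---0,0-01-,01-1-
  11 | 0-01-,01-1-
  12 | 0---0  (sole → essential)
  14 | --110,-111-,0---0,01-1-
  15 | -111-,01-1-
  16 | --000,-0--0,-0-0-,-00--,1-00-
  17 | -0-0-,-00--,1-00-
  18 | -0--0,-00--
  19 | -00--  (sole → essential)
  20 | -0--0,-0-0-
  21 | -0-0-  (sole → essential)
  22 | --110,-0--0
  24 | --000,1-00-
  25 | 1-00-  (sole → essential)
  30 | --110,-111-
  31 | -111-  (sole → essential)
Essential prime implicants: -0-0-, -00--, -111-, 0---0, 1-00-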